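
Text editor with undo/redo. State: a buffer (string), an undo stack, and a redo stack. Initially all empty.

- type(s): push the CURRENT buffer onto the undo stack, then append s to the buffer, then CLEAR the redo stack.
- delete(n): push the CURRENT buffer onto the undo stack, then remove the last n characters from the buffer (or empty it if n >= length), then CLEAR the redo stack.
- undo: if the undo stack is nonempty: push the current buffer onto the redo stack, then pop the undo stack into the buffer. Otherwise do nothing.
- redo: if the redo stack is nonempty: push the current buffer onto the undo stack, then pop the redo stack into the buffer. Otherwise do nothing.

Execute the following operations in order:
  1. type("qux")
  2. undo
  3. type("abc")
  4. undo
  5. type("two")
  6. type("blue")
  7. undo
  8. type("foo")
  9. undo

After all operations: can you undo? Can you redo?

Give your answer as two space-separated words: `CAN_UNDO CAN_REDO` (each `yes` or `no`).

Answer: yes yes

Derivation:
After op 1 (type): buf='qux' undo_depth=1 redo_depth=0
After op 2 (undo): buf='(empty)' undo_depth=0 redo_depth=1
After op 3 (type): buf='abc' undo_depth=1 redo_depth=0
After op 4 (undo): buf='(empty)' undo_depth=0 redo_depth=1
After op 5 (type): buf='two' undo_depth=1 redo_depth=0
After op 6 (type): buf='twoblue' undo_depth=2 redo_depth=0
After op 7 (undo): buf='two' undo_depth=1 redo_depth=1
After op 8 (type): buf='twofoo' undo_depth=2 redo_depth=0
After op 9 (undo): buf='two' undo_depth=1 redo_depth=1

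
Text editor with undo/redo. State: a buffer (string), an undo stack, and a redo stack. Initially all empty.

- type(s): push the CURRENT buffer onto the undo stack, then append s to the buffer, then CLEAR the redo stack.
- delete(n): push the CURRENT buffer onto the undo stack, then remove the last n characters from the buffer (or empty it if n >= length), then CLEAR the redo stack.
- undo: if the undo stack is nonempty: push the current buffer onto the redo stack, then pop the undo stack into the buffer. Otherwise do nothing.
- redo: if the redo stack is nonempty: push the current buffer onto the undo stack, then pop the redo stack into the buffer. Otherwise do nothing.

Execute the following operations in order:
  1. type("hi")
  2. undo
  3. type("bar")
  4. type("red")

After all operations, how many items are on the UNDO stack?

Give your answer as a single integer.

Answer: 2

Derivation:
After op 1 (type): buf='hi' undo_depth=1 redo_depth=0
After op 2 (undo): buf='(empty)' undo_depth=0 redo_depth=1
After op 3 (type): buf='bar' undo_depth=1 redo_depth=0
After op 4 (type): buf='barred' undo_depth=2 redo_depth=0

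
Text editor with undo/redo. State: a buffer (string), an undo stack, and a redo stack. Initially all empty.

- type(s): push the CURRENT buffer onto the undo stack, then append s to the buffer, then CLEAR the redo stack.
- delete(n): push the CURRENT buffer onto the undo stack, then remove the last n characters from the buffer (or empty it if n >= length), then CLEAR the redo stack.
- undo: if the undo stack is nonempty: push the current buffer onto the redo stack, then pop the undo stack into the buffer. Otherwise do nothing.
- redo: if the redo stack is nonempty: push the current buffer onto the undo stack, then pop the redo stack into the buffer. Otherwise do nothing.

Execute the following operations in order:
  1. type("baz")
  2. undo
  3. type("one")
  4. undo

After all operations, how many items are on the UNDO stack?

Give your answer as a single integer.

Answer: 0

Derivation:
After op 1 (type): buf='baz' undo_depth=1 redo_depth=0
After op 2 (undo): buf='(empty)' undo_depth=0 redo_depth=1
After op 3 (type): buf='one' undo_depth=1 redo_depth=0
After op 4 (undo): buf='(empty)' undo_depth=0 redo_depth=1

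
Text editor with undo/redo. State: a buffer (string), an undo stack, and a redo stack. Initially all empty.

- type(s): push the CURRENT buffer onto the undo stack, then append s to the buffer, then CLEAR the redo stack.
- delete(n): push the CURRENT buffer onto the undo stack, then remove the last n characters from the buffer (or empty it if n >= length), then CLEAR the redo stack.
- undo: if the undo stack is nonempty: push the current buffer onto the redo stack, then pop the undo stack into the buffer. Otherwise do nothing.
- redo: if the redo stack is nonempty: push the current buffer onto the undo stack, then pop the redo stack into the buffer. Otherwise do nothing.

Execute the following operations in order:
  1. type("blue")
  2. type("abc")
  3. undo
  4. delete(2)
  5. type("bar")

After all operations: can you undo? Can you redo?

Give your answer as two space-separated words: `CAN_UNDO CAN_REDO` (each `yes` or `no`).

After op 1 (type): buf='blue' undo_depth=1 redo_depth=0
After op 2 (type): buf='blueabc' undo_depth=2 redo_depth=0
After op 3 (undo): buf='blue' undo_depth=1 redo_depth=1
After op 4 (delete): buf='bl' undo_depth=2 redo_depth=0
After op 5 (type): buf='blbar' undo_depth=3 redo_depth=0

Answer: yes no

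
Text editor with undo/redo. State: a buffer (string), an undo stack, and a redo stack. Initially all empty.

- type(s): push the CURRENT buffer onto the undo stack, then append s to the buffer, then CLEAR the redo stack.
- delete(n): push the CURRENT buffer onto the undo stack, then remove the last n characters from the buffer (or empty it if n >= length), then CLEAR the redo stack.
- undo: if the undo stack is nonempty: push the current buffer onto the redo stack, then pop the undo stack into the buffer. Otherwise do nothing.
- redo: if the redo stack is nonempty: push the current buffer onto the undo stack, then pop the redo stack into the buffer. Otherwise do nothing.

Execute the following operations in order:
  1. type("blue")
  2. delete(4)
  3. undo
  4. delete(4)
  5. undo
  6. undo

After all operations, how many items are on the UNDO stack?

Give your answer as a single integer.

Answer: 0

Derivation:
After op 1 (type): buf='blue' undo_depth=1 redo_depth=0
After op 2 (delete): buf='(empty)' undo_depth=2 redo_depth=0
After op 3 (undo): buf='blue' undo_depth=1 redo_depth=1
After op 4 (delete): buf='(empty)' undo_depth=2 redo_depth=0
After op 5 (undo): buf='blue' undo_depth=1 redo_depth=1
After op 6 (undo): buf='(empty)' undo_depth=0 redo_depth=2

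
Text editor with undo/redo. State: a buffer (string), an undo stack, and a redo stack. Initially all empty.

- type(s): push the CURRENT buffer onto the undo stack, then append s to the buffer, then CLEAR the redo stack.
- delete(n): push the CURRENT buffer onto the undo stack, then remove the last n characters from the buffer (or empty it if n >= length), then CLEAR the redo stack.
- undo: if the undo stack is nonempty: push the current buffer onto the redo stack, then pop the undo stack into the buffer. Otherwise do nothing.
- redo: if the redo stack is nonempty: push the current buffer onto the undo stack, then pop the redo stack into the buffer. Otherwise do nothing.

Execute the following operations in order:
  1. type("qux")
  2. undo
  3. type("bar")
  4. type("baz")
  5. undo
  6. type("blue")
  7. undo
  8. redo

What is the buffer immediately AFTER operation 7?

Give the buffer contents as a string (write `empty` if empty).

Answer: bar

Derivation:
After op 1 (type): buf='qux' undo_depth=1 redo_depth=0
After op 2 (undo): buf='(empty)' undo_depth=0 redo_depth=1
After op 3 (type): buf='bar' undo_depth=1 redo_depth=0
After op 4 (type): buf='barbaz' undo_depth=2 redo_depth=0
After op 5 (undo): buf='bar' undo_depth=1 redo_depth=1
After op 6 (type): buf='barblue' undo_depth=2 redo_depth=0
After op 7 (undo): buf='bar' undo_depth=1 redo_depth=1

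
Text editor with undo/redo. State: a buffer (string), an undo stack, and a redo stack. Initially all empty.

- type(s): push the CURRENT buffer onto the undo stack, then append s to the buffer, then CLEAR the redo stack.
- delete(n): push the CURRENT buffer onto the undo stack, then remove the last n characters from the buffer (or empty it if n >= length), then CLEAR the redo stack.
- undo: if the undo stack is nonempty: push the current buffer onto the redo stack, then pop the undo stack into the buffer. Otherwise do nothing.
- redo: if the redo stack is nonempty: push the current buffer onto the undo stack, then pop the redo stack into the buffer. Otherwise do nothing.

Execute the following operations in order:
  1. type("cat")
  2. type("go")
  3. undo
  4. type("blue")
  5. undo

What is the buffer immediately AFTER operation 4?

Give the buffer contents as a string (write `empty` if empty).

After op 1 (type): buf='cat' undo_depth=1 redo_depth=0
After op 2 (type): buf='catgo' undo_depth=2 redo_depth=0
After op 3 (undo): buf='cat' undo_depth=1 redo_depth=1
After op 4 (type): buf='catblue' undo_depth=2 redo_depth=0

Answer: catblue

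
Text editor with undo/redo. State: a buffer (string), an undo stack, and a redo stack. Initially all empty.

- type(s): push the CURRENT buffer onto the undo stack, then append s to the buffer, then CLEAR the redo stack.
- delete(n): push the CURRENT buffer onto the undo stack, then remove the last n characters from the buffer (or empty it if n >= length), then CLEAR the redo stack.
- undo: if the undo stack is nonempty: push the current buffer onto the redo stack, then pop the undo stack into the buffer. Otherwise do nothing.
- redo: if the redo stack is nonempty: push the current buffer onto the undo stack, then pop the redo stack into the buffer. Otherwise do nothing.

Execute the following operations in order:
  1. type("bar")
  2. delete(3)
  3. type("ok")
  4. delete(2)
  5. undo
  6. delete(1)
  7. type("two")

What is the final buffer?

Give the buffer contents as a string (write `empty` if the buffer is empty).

After op 1 (type): buf='bar' undo_depth=1 redo_depth=0
After op 2 (delete): buf='(empty)' undo_depth=2 redo_depth=0
After op 3 (type): buf='ok' undo_depth=3 redo_depth=0
After op 4 (delete): buf='(empty)' undo_depth=4 redo_depth=0
After op 5 (undo): buf='ok' undo_depth=3 redo_depth=1
After op 6 (delete): buf='o' undo_depth=4 redo_depth=0
After op 7 (type): buf='otwo' undo_depth=5 redo_depth=0

Answer: otwo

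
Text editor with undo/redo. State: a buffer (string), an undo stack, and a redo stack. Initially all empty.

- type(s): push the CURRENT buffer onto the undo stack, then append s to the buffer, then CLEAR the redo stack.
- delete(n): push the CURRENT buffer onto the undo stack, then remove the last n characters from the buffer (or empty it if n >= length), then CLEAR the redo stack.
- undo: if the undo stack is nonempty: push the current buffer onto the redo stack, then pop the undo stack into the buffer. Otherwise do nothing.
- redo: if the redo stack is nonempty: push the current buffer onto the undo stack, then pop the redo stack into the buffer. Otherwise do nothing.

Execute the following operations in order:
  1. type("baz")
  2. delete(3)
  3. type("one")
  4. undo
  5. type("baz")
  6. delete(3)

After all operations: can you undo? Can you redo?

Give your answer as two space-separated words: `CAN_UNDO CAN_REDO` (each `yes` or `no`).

After op 1 (type): buf='baz' undo_depth=1 redo_depth=0
After op 2 (delete): buf='(empty)' undo_depth=2 redo_depth=0
After op 3 (type): buf='one' undo_depth=3 redo_depth=0
After op 4 (undo): buf='(empty)' undo_depth=2 redo_depth=1
After op 5 (type): buf='baz' undo_depth=3 redo_depth=0
After op 6 (delete): buf='(empty)' undo_depth=4 redo_depth=0

Answer: yes no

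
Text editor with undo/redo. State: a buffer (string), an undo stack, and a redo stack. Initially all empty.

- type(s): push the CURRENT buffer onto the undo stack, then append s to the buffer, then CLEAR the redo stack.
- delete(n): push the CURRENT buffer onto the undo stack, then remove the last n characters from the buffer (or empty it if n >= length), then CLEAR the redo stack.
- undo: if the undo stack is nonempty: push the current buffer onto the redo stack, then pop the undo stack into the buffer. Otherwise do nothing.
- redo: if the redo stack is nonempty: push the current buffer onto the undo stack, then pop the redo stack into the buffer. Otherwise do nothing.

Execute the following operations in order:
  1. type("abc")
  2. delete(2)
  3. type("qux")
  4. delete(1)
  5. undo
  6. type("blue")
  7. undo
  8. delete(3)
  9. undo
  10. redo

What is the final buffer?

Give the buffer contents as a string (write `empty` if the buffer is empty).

After op 1 (type): buf='abc' undo_depth=1 redo_depth=0
After op 2 (delete): buf='a' undo_depth=2 redo_depth=0
After op 3 (type): buf='aqux' undo_depth=3 redo_depth=0
After op 4 (delete): buf='aqu' undo_depth=4 redo_depth=0
After op 5 (undo): buf='aqux' undo_depth=3 redo_depth=1
After op 6 (type): buf='aquxblue' undo_depth=4 redo_depth=0
After op 7 (undo): buf='aqux' undo_depth=3 redo_depth=1
After op 8 (delete): buf='a' undo_depth=4 redo_depth=0
After op 9 (undo): buf='aqux' undo_depth=3 redo_depth=1
After op 10 (redo): buf='a' undo_depth=4 redo_depth=0

Answer: a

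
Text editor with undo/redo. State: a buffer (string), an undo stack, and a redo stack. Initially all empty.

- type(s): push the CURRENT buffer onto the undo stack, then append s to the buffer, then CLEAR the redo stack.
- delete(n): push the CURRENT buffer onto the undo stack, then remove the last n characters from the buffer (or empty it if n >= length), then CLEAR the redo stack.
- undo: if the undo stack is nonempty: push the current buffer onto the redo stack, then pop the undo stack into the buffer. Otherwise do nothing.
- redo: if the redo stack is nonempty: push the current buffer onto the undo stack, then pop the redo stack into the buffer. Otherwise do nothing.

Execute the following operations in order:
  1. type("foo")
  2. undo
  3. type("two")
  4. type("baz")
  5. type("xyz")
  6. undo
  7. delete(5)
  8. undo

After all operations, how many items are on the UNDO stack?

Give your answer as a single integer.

Answer: 2

Derivation:
After op 1 (type): buf='foo' undo_depth=1 redo_depth=0
After op 2 (undo): buf='(empty)' undo_depth=0 redo_depth=1
After op 3 (type): buf='two' undo_depth=1 redo_depth=0
After op 4 (type): buf='twobaz' undo_depth=2 redo_depth=0
After op 5 (type): buf='twobazxyz' undo_depth=3 redo_depth=0
After op 6 (undo): buf='twobaz' undo_depth=2 redo_depth=1
After op 7 (delete): buf='t' undo_depth=3 redo_depth=0
After op 8 (undo): buf='twobaz' undo_depth=2 redo_depth=1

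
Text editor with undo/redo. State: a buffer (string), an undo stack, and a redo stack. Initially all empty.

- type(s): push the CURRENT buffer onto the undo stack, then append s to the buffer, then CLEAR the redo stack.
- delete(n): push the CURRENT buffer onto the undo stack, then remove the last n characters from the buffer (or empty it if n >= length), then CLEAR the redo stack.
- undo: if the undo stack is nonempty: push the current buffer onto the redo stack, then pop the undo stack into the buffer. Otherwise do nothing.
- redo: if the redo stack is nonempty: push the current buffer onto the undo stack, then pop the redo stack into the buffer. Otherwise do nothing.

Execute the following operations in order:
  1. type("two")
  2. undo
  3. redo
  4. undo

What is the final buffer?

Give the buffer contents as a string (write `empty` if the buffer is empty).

Answer: empty

Derivation:
After op 1 (type): buf='two' undo_depth=1 redo_depth=0
After op 2 (undo): buf='(empty)' undo_depth=0 redo_depth=1
After op 3 (redo): buf='two' undo_depth=1 redo_depth=0
After op 4 (undo): buf='(empty)' undo_depth=0 redo_depth=1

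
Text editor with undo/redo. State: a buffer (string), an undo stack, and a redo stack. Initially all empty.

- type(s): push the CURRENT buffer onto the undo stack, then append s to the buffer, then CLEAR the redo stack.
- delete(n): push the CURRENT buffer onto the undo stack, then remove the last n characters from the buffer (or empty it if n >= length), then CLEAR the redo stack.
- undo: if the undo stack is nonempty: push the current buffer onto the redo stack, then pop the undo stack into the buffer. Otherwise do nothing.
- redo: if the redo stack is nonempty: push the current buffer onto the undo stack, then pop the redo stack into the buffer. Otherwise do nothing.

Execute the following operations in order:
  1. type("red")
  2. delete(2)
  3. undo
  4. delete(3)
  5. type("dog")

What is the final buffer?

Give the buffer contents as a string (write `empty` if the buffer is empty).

Answer: dog

Derivation:
After op 1 (type): buf='red' undo_depth=1 redo_depth=0
After op 2 (delete): buf='r' undo_depth=2 redo_depth=0
After op 3 (undo): buf='red' undo_depth=1 redo_depth=1
After op 4 (delete): buf='(empty)' undo_depth=2 redo_depth=0
After op 5 (type): buf='dog' undo_depth=3 redo_depth=0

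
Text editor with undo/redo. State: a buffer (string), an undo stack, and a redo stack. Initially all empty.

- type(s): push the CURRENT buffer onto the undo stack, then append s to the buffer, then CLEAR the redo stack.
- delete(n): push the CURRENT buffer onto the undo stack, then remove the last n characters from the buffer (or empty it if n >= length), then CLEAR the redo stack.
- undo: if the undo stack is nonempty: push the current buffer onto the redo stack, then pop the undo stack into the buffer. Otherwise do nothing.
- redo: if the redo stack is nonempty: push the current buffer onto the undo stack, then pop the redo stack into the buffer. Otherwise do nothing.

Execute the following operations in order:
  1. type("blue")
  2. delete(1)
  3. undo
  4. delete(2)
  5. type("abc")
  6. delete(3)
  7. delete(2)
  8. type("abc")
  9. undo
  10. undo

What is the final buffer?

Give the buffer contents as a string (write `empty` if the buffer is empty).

After op 1 (type): buf='blue' undo_depth=1 redo_depth=0
After op 2 (delete): buf='blu' undo_depth=2 redo_depth=0
After op 3 (undo): buf='blue' undo_depth=1 redo_depth=1
After op 4 (delete): buf='bl' undo_depth=2 redo_depth=0
After op 5 (type): buf='blabc' undo_depth=3 redo_depth=0
After op 6 (delete): buf='bl' undo_depth=4 redo_depth=0
After op 7 (delete): buf='(empty)' undo_depth=5 redo_depth=0
After op 8 (type): buf='abc' undo_depth=6 redo_depth=0
After op 9 (undo): buf='(empty)' undo_depth=5 redo_depth=1
After op 10 (undo): buf='bl' undo_depth=4 redo_depth=2

Answer: bl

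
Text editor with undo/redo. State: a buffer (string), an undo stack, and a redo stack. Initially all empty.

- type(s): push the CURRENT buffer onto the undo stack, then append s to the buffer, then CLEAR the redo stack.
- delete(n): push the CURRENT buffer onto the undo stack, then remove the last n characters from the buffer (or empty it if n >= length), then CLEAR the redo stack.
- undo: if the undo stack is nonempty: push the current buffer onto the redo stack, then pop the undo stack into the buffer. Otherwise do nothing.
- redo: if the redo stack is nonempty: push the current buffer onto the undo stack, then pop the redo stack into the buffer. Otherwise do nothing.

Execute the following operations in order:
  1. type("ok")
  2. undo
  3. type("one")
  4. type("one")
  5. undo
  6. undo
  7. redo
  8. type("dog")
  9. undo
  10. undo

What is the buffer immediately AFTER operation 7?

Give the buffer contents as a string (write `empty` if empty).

After op 1 (type): buf='ok' undo_depth=1 redo_depth=0
After op 2 (undo): buf='(empty)' undo_depth=0 redo_depth=1
After op 3 (type): buf='one' undo_depth=1 redo_depth=0
After op 4 (type): buf='oneone' undo_depth=2 redo_depth=0
After op 5 (undo): buf='one' undo_depth=1 redo_depth=1
After op 6 (undo): buf='(empty)' undo_depth=0 redo_depth=2
After op 7 (redo): buf='one' undo_depth=1 redo_depth=1

Answer: one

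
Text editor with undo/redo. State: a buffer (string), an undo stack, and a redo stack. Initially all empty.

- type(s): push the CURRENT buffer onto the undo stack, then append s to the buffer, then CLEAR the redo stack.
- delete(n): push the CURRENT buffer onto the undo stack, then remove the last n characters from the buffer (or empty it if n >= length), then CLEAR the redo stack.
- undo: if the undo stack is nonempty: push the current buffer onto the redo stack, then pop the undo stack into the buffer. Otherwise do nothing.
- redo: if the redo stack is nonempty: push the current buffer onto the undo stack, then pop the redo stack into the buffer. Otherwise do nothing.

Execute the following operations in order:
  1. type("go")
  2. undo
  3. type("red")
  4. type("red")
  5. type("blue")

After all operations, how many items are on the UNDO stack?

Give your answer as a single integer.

After op 1 (type): buf='go' undo_depth=1 redo_depth=0
After op 2 (undo): buf='(empty)' undo_depth=0 redo_depth=1
After op 3 (type): buf='red' undo_depth=1 redo_depth=0
After op 4 (type): buf='redred' undo_depth=2 redo_depth=0
After op 5 (type): buf='redredblue' undo_depth=3 redo_depth=0

Answer: 3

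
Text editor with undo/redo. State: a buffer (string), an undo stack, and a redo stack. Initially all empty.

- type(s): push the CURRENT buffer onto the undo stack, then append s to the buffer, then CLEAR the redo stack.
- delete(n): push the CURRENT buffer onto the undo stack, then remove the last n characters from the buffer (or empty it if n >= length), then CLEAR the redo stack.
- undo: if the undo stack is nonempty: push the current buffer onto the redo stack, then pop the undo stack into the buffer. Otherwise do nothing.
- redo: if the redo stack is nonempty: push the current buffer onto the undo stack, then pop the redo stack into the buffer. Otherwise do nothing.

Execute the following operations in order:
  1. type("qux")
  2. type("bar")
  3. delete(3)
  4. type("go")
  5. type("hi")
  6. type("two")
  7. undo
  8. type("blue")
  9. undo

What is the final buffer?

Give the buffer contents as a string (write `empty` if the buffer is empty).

Answer: quxgohi

Derivation:
After op 1 (type): buf='qux' undo_depth=1 redo_depth=0
After op 2 (type): buf='quxbar' undo_depth=2 redo_depth=0
After op 3 (delete): buf='qux' undo_depth=3 redo_depth=0
After op 4 (type): buf='quxgo' undo_depth=4 redo_depth=0
After op 5 (type): buf='quxgohi' undo_depth=5 redo_depth=0
After op 6 (type): buf='quxgohitwo' undo_depth=6 redo_depth=0
After op 7 (undo): buf='quxgohi' undo_depth=5 redo_depth=1
After op 8 (type): buf='quxgohiblue' undo_depth=6 redo_depth=0
After op 9 (undo): buf='quxgohi' undo_depth=5 redo_depth=1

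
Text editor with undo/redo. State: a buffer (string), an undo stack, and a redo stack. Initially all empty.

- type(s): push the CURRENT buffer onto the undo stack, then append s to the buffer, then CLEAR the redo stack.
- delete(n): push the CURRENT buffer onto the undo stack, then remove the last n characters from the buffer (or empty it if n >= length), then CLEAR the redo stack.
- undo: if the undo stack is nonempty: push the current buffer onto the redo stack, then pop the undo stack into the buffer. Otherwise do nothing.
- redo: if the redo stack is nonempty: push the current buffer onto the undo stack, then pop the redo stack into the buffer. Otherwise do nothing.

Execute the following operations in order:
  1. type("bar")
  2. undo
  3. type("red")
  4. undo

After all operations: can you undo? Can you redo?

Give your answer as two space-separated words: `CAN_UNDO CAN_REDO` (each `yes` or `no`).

After op 1 (type): buf='bar' undo_depth=1 redo_depth=0
After op 2 (undo): buf='(empty)' undo_depth=0 redo_depth=1
After op 3 (type): buf='red' undo_depth=1 redo_depth=0
After op 4 (undo): buf='(empty)' undo_depth=0 redo_depth=1

Answer: no yes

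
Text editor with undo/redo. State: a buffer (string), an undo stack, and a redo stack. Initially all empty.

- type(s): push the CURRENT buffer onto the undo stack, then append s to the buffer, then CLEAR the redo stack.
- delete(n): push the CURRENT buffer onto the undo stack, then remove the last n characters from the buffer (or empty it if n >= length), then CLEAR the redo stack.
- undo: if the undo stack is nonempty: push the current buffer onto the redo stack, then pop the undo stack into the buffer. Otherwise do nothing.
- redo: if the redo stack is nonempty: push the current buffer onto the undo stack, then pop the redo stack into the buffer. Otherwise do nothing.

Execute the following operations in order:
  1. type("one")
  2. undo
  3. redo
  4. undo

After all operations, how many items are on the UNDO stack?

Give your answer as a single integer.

After op 1 (type): buf='one' undo_depth=1 redo_depth=0
After op 2 (undo): buf='(empty)' undo_depth=0 redo_depth=1
After op 3 (redo): buf='one' undo_depth=1 redo_depth=0
After op 4 (undo): buf='(empty)' undo_depth=0 redo_depth=1

Answer: 0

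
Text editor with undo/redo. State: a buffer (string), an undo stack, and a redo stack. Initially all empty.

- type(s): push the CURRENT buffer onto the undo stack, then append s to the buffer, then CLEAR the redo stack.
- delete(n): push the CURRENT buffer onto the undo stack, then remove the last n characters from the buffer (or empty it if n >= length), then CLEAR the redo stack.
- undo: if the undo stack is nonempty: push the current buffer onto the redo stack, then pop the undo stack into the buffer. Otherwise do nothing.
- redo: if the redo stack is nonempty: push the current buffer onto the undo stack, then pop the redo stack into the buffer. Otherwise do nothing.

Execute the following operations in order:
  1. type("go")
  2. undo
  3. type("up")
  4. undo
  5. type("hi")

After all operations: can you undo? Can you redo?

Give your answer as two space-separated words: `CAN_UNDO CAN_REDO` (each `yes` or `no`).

Answer: yes no

Derivation:
After op 1 (type): buf='go' undo_depth=1 redo_depth=0
After op 2 (undo): buf='(empty)' undo_depth=0 redo_depth=1
After op 3 (type): buf='up' undo_depth=1 redo_depth=0
After op 4 (undo): buf='(empty)' undo_depth=0 redo_depth=1
After op 5 (type): buf='hi' undo_depth=1 redo_depth=0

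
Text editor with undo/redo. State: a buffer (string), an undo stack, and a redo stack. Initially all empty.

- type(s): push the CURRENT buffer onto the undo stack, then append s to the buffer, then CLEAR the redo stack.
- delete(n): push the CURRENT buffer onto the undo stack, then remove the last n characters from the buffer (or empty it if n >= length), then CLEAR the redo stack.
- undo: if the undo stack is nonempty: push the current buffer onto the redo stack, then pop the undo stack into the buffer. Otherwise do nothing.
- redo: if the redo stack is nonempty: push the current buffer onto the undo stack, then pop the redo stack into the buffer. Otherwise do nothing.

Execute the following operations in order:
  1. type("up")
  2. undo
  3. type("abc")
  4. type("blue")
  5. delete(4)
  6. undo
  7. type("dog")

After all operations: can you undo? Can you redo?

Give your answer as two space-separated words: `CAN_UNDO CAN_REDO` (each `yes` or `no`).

Answer: yes no

Derivation:
After op 1 (type): buf='up' undo_depth=1 redo_depth=0
After op 2 (undo): buf='(empty)' undo_depth=0 redo_depth=1
After op 3 (type): buf='abc' undo_depth=1 redo_depth=0
After op 4 (type): buf='abcblue' undo_depth=2 redo_depth=0
After op 5 (delete): buf='abc' undo_depth=3 redo_depth=0
After op 6 (undo): buf='abcblue' undo_depth=2 redo_depth=1
After op 7 (type): buf='abcbluedog' undo_depth=3 redo_depth=0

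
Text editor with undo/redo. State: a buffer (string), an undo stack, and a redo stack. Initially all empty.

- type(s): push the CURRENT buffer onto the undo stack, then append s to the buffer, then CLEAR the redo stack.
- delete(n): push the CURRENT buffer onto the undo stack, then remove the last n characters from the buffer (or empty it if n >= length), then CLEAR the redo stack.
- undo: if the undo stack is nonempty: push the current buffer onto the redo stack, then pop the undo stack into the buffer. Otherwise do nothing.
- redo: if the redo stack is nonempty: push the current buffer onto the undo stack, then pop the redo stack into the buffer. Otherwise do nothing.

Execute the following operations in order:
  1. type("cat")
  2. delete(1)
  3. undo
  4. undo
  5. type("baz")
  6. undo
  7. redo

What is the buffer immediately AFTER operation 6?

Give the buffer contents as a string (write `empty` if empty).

Answer: empty

Derivation:
After op 1 (type): buf='cat' undo_depth=1 redo_depth=0
After op 2 (delete): buf='ca' undo_depth=2 redo_depth=0
After op 3 (undo): buf='cat' undo_depth=1 redo_depth=1
After op 4 (undo): buf='(empty)' undo_depth=0 redo_depth=2
After op 5 (type): buf='baz' undo_depth=1 redo_depth=0
After op 6 (undo): buf='(empty)' undo_depth=0 redo_depth=1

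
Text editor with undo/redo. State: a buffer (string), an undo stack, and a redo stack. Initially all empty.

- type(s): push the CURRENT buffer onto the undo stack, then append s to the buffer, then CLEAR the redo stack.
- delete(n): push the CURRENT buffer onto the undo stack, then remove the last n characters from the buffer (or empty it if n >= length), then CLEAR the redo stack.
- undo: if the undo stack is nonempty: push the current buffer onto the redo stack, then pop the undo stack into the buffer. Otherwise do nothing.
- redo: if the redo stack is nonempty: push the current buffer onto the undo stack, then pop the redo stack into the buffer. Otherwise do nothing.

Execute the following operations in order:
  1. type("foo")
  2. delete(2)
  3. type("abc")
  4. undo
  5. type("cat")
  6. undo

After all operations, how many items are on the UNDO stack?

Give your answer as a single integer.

Answer: 2

Derivation:
After op 1 (type): buf='foo' undo_depth=1 redo_depth=0
After op 2 (delete): buf='f' undo_depth=2 redo_depth=0
After op 3 (type): buf='fabc' undo_depth=3 redo_depth=0
After op 4 (undo): buf='f' undo_depth=2 redo_depth=1
After op 5 (type): buf='fcat' undo_depth=3 redo_depth=0
After op 6 (undo): buf='f' undo_depth=2 redo_depth=1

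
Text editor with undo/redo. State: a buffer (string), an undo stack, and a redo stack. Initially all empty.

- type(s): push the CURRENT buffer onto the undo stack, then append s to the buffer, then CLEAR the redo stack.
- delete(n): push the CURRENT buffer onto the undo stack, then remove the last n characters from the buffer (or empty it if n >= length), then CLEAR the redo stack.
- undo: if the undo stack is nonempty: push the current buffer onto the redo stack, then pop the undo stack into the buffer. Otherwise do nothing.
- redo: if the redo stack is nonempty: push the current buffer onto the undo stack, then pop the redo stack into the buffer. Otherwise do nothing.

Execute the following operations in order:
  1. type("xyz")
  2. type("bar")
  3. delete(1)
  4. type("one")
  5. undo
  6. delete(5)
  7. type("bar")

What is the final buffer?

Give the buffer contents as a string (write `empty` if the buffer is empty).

After op 1 (type): buf='xyz' undo_depth=1 redo_depth=0
After op 2 (type): buf='xyzbar' undo_depth=2 redo_depth=0
After op 3 (delete): buf='xyzba' undo_depth=3 redo_depth=0
After op 4 (type): buf='xyzbaone' undo_depth=4 redo_depth=0
After op 5 (undo): buf='xyzba' undo_depth=3 redo_depth=1
After op 6 (delete): buf='(empty)' undo_depth=4 redo_depth=0
After op 7 (type): buf='bar' undo_depth=5 redo_depth=0

Answer: bar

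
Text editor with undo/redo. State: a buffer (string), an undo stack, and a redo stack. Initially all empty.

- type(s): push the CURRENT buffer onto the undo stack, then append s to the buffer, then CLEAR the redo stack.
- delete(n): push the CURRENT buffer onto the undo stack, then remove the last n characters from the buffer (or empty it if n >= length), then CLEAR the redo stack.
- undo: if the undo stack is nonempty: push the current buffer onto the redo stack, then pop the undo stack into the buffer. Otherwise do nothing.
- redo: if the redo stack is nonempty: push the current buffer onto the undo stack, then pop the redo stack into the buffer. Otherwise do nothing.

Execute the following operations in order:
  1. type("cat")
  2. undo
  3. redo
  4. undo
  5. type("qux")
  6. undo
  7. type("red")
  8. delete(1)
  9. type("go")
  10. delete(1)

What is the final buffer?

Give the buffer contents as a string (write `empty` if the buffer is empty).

After op 1 (type): buf='cat' undo_depth=1 redo_depth=0
After op 2 (undo): buf='(empty)' undo_depth=0 redo_depth=1
After op 3 (redo): buf='cat' undo_depth=1 redo_depth=0
After op 4 (undo): buf='(empty)' undo_depth=0 redo_depth=1
After op 5 (type): buf='qux' undo_depth=1 redo_depth=0
After op 6 (undo): buf='(empty)' undo_depth=0 redo_depth=1
After op 7 (type): buf='red' undo_depth=1 redo_depth=0
After op 8 (delete): buf='re' undo_depth=2 redo_depth=0
After op 9 (type): buf='rego' undo_depth=3 redo_depth=0
After op 10 (delete): buf='reg' undo_depth=4 redo_depth=0

Answer: reg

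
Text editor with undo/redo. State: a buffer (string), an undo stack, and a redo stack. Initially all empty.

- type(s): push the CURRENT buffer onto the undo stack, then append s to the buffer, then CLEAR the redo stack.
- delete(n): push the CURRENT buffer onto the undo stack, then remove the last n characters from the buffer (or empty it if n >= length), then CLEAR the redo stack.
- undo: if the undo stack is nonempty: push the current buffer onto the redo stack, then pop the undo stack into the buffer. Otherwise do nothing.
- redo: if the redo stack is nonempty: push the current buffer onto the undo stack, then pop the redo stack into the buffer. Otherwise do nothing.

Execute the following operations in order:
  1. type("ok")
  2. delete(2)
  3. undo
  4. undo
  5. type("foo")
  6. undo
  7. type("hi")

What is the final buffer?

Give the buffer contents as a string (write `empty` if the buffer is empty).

Answer: hi

Derivation:
After op 1 (type): buf='ok' undo_depth=1 redo_depth=0
After op 2 (delete): buf='(empty)' undo_depth=2 redo_depth=0
After op 3 (undo): buf='ok' undo_depth=1 redo_depth=1
After op 4 (undo): buf='(empty)' undo_depth=0 redo_depth=2
After op 5 (type): buf='foo' undo_depth=1 redo_depth=0
After op 6 (undo): buf='(empty)' undo_depth=0 redo_depth=1
After op 7 (type): buf='hi' undo_depth=1 redo_depth=0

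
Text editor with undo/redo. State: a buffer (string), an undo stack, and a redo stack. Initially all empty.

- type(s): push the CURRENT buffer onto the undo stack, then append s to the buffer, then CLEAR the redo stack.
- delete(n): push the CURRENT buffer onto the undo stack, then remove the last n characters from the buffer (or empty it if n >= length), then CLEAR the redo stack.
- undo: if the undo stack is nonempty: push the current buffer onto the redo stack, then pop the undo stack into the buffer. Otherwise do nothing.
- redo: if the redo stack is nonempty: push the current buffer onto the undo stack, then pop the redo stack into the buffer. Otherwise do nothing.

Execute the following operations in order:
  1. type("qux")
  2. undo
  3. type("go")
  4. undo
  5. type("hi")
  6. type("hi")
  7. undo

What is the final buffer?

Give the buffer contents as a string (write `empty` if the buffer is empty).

After op 1 (type): buf='qux' undo_depth=1 redo_depth=0
After op 2 (undo): buf='(empty)' undo_depth=0 redo_depth=1
After op 3 (type): buf='go' undo_depth=1 redo_depth=0
After op 4 (undo): buf='(empty)' undo_depth=0 redo_depth=1
After op 5 (type): buf='hi' undo_depth=1 redo_depth=0
After op 6 (type): buf='hihi' undo_depth=2 redo_depth=0
After op 7 (undo): buf='hi' undo_depth=1 redo_depth=1

Answer: hi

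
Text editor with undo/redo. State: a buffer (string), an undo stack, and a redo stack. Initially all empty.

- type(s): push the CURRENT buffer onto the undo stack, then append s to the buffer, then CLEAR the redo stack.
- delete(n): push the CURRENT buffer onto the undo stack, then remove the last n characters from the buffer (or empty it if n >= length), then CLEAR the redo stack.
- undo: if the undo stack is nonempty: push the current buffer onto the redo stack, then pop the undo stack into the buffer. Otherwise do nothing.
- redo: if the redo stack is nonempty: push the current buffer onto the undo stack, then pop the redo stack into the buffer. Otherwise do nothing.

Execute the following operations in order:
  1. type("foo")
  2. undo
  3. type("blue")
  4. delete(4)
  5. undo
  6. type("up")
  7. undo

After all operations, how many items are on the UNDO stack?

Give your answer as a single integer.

After op 1 (type): buf='foo' undo_depth=1 redo_depth=0
After op 2 (undo): buf='(empty)' undo_depth=0 redo_depth=1
After op 3 (type): buf='blue' undo_depth=1 redo_depth=0
After op 4 (delete): buf='(empty)' undo_depth=2 redo_depth=0
After op 5 (undo): buf='blue' undo_depth=1 redo_depth=1
After op 6 (type): buf='blueup' undo_depth=2 redo_depth=0
After op 7 (undo): buf='blue' undo_depth=1 redo_depth=1

Answer: 1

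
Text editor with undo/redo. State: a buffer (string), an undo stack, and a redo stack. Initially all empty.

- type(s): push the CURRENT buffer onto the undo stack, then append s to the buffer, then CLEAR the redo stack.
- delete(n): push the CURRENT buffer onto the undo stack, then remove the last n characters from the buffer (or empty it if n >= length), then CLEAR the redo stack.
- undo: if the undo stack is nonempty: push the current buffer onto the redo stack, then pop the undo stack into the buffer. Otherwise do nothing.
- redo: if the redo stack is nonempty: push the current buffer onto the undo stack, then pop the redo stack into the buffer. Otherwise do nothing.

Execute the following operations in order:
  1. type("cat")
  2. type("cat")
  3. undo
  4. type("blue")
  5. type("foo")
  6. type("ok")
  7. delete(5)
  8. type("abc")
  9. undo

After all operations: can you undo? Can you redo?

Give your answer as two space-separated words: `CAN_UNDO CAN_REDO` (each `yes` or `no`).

Answer: yes yes

Derivation:
After op 1 (type): buf='cat' undo_depth=1 redo_depth=0
After op 2 (type): buf='catcat' undo_depth=2 redo_depth=0
After op 3 (undo): buf='cat' undo_depth=1 redo_depth=1
After op 4 (type): buf='catblue' undo_depth=2 redo_depth=0
After op 5 (type): buf='catbluefoo' undo_depth=3 redo_depth=0
After op 6 (type): buf='catbluefoook' undo_depth=4 redo_depth=0
After op 7 (delete): buf='catblue' undo_depth=5 redo_depth=0
After op 8 (type): buf='catblueabc' undo_depth=6 redo_depth=0
After op 9 (undo): buf='catblue' undo_depth=5 redo_depth=1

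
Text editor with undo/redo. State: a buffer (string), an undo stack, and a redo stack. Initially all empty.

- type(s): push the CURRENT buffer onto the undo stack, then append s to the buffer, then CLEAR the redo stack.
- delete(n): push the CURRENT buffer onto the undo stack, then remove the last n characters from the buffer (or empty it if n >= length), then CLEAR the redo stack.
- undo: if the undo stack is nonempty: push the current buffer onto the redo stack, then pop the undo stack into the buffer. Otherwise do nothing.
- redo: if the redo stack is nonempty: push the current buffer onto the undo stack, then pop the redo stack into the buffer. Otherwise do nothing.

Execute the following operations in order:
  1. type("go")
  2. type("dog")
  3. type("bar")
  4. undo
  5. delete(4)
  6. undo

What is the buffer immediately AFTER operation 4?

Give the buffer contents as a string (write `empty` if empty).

After op 1 (type): buf='go' undo_depth=1 redo_depth=0
After op 2 (type): buf='godog' undo_depth=2 redo_depth=0
After op 3 (type): buf='godogbar' undo_depth=3 redo_depth=0
After op 4 (undo): buf='godog' undo_depth=2 redo_depth=1

Answer: godog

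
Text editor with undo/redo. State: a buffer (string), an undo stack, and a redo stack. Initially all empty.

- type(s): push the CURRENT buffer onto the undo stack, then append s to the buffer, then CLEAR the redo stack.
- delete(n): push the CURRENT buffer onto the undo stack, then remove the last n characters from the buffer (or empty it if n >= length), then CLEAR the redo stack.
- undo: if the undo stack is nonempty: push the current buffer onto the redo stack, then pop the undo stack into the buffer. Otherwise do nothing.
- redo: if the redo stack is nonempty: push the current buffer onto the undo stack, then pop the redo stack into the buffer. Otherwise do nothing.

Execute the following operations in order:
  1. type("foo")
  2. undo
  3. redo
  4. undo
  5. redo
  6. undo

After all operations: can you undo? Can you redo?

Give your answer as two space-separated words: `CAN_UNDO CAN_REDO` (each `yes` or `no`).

After op 1 (type): buf='foo' undo_depth=1 redo_depth=0
After op 2 (undo): buf='(empty)' undo_depth=0 redo_depth=1
After op 3 (redo): buf='foo' undo_depth=1 redo_depth=0
After op 4 (undo): buf='(empty)' undo_depth=0 redo_depth=1
After op 5 (redo): buf='foo' undo_depth=1 redo_depth=0
After op 6 (undo): buf='(empty)' undo_depth=0 redo_depth=1

Answer: no yes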